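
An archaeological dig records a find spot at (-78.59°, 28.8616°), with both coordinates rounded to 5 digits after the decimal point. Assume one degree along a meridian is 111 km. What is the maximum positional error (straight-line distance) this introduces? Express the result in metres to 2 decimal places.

0.57 metres

Rounding to 5 decimal places leaves each coordinate within ±5e-06° of the true value.
North–south component: 5e-06° × 111000 = 0.555 m.
East–west component at 78.59°: 5e-06° × 111000 × cos 78.59° ≈ 5e-06 × 21959 ≈ 0.109795 m.
Combining orthogonally: (0.555² + 0.109795²)^½ ≈ 0.565756 m.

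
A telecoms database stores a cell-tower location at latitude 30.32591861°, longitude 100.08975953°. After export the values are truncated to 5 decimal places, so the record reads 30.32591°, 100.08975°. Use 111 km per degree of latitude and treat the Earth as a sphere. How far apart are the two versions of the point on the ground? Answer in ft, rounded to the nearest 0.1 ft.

The latitude changed by +0.00000861° and the longitude by +0.00000953°.
N–S: 0.00000861° × 111000 m/° = 0.95571 m.
E–W at 30.3259°: 0.00000953° × 111000 × cos 30.3259° = 0.00000953 × 111000 × 0.8632 ≈ 0.913084 m.
Distance: √(0.95571² + 0.913084²) ≈ 1.32178 m.
Converting: 1.32178 m × 3.2808 ft/m ≈ 4.3366 ft.

4.3 ft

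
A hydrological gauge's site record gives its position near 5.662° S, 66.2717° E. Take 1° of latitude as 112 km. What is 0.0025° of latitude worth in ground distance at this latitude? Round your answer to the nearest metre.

0.0025° × 112000 m/° = 280 m.

280 metres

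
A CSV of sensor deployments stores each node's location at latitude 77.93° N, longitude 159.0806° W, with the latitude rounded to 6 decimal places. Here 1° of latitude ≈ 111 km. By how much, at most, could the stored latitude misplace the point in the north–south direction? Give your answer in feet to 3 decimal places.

0.182 feet

Rounding to 6 decimal places leaves the latitude within ±5e-07° of the true value.
So the N–S error is at most 5e-07 × 111000 = 0.0555 m.
Converting: 0.0555 m × 3.2808 ft/m ≈ 0.18209 ft.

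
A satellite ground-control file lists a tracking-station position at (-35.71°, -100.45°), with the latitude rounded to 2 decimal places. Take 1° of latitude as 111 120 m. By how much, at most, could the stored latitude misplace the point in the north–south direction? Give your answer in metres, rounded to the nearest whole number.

556 metres

Rounding to 2 decimal places leaves the latitude within ±0.005° of the true value.
So the N–S error is at most 0.005 × 111120 = 555.6 m.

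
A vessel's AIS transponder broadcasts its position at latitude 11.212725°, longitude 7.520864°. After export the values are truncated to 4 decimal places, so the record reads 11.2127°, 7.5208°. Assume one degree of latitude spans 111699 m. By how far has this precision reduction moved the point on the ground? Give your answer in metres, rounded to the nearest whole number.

The latitude changed by +0.000025° and the longitude by +0.000064°.
North–south shift: 0.000025 × 111699 = 2.79248 m.
E–W at 11.2127°: 0.000064° × 111699 × cos 11.2127° = 0.000064 × 111699 × 0.9809 ≈ 7.01228 m.
Combined displacement = (2.79248² + 7.01228²)^½ ≈ 7.54785 m.

8 metres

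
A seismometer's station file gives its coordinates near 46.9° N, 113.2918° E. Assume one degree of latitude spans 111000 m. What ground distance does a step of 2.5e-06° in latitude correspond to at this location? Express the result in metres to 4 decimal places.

0.2775 metres

2.5e-06° × 111000 m/° = 0.2775 m.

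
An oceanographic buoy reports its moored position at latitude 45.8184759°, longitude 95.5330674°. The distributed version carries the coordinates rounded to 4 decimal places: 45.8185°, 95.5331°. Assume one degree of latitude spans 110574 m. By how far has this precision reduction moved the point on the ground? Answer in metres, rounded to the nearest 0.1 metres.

Δlat = 45.8184759 − 45.8185 = -0.0000241°; Δlon = 95.5330674 − 95.5331 = -0.0000326°.
N–S: -0.0000241° × 110574 m/° = -2.66483 m.
East–west at this latitude: -0.0000326° × 110574 × cos 45.8185° ≈ -0.0000326 × 77062.7 = -2.51225 m.
Combined displacement = (2.66483² + 2.51225²)^½ ≈ 3.66234 m.

3.7 metres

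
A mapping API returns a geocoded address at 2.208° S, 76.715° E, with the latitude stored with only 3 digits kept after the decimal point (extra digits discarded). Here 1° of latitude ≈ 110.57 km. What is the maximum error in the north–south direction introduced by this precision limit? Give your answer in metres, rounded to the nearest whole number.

Truncating at 3 decimal places can drop up to a full unit in the last place, so the latitude may be off by as much as 0.001°.
North–south distance: 0.001° × 110570 m/° = 110.57 m.

111 metres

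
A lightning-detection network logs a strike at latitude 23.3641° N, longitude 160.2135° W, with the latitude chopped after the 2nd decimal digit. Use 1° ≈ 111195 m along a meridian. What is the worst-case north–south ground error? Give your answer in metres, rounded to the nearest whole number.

Truncating at 2 decimal places can drop up to a full unit in the last place, so the latitude may be off by as much as 0.01°.
Along the meridian that is 0.01° × 111195 m/° = 1111.95 m.

1112 metres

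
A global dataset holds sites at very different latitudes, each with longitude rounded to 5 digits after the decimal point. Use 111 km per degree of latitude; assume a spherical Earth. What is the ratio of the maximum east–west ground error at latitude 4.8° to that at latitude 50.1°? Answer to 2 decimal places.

1.55

Rounding to 5 decimal places leaves the longitude within ±5e-06° of the true value.
At 4.8°: 5e-06° × 111000 × cos 4.8° = 5e-06 × 111000 × 0.9965 ≈ 0.55305 m.
At 50.1°: 5e-06° × 111000 × cos 50.1° = 5e-06 × 111000 × 0.6414 ≈ 0.356 m.
The ratio reduces to cos 4.8° / cos 50.1° = 0.9965/0.6414 ≈ 1.5535.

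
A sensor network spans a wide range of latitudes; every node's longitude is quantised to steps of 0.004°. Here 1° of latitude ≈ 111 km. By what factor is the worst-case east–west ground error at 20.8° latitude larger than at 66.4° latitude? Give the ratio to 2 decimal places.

With a 0.004° grid the true value lies within half a step, ±0.004°/2 = ±0.002°, of the stored one.
Error at 20.8° = 0.002° × 111000 × cos 20.8° ≈ 222 × 0.9348 = 207.53 m.
At 66.4°: 0.002° × 111000 × cos 66.4° = 0.002 × 111000 × 0.4003 ≈ 88.877 m.
The ratio reduces to cos 20.8° / cos 66.4° = 0.9348/0.4003 ≈ 2.3350.

2.34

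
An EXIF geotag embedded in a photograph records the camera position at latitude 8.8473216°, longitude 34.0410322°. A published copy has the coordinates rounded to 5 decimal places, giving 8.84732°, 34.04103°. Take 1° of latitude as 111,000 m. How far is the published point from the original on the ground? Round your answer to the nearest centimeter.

Δlat = 8.8473216 − 8.84732 = +0.0000016°; Δlon = 34.0410322 − 34.04103 = +0.0000022°.
North–south shift: 0.0000016 × 111000 = 0.1776 m.
E–W at 8.84732°: 0.0000022° × 111000 × cos 8.84732° = 0.0000022 × 111000 × 0.9881 ≈ 0.241294 m.
Distance: √(0.1776² + 0.241294²) ≈ 0.299608 m.
That is 0.299608 m = 29.961 cm.

30 centimeters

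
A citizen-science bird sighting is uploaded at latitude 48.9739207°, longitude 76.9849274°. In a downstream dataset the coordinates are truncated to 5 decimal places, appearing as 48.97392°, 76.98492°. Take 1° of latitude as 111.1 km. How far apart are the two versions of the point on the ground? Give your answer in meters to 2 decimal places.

The latitude changed by +0.0000007° and the longitude by +0.0000074°.
N–S: 0.0000007° × 111100 m/° = 0.07777 m.
East–west at this latitude: 0.0000074° × 111100 × cos 48.9739° ≈ 0.0000074 × 72926.3 = 0.539655 m.
Combined displacement = (0.07777² + 0.539655²)^½ ≈ 0.54523 m.

0.55 meters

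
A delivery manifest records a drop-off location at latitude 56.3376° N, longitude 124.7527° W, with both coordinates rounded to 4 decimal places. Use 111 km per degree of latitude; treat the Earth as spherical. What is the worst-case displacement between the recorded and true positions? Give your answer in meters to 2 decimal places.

6.35 meters

Rounding to 4 decimal places leaves each coordinate within ±5e-05° of the true value.
N–S: 5e-05° × 111000 m/° = 5.55 m.
E–W at 56.3376°: 5e-05° × 111000 × cos 56.3376° = 5e-05 × 111000 × 0.5543 ≈ 3.07636 m.
Worst case both components are at the extreme and orthogonal: √(5.55² + 3.07636²) ≈ 6.34559 m.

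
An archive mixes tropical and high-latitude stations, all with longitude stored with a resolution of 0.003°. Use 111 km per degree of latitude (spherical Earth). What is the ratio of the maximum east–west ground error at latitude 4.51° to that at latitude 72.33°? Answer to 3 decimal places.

3.284

With a 0.003° grid the true value lies within half a step, ±0.003°/2 = ±0.0015°, of the stored one.
At 4.51°: 0.0015° × 111000 × cos 4.51° = 0.0015 × 111000 × 0.9969 ≈ 165.98 m.
Error at 72.33° = 0.0015° × 111000 × cos 72.33° ≈ 166.5 × 0.3035 = 50.538 m.
The ratio reduces to cos 4.51° / cos 72.33° = 0.9969/0.3035 ≈ 3.2843.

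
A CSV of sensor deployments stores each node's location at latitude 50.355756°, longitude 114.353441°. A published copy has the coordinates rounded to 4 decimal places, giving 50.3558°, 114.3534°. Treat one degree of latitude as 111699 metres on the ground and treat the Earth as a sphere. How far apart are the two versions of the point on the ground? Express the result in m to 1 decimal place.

5.7 m

Δlat = 50.355756 − 50.3558 = -0.000044°; Δlon = 114.353441 − 114.3534 = +0.000041°.
North–south shift: -0.000044 × 111699 = -4.91476 m.
East–west at this latitude: 0.000041° × 111699 × cos 50.3558° ≈ 0.000041 × 71266 = 2.92191 m.
Distance: √(4.91476² + 2.92191²) ≈ 5.71772 m.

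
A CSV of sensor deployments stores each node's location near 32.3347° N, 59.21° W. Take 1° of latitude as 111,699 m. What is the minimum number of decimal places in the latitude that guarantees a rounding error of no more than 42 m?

4

One degree of latitude covers 111699 m.
Rounding to N decimal places gives at most 0.5 × 10⁻ᴺ degrees of error, i.e. 0.5 × 10⁻ᴺ × 111699 m.
Need 0.5 × 111699 × 10⁻ᴺ ≤ 42 → 10⁻ᴺ ≤ 7.520e-04, so N ≥ 3.12.
So 4 decimal places suffice (5.58 m); 3 would allow up to 55.8 m.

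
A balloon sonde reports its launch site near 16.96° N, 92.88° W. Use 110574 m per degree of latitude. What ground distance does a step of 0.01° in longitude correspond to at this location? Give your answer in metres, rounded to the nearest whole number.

1058 metres

At 16.96° a degree of longitude is 110574 × cos 16.96° ≈ 105765 m, so 0.01° corresponds to 1057.65 m.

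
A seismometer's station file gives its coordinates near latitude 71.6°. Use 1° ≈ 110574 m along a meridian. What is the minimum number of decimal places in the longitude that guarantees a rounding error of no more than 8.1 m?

4 decimal places

At 71.6° one degree of longitude covers 110574 × cos 71.6° ≈ 110574 × 0.3156 ≈ 34902.6 m.
With N decimal places the half-ulp bound is 0.5·10⁻ᴺ°, or 0.5·10⁻ᴺ × 34902.6 m on the ground.
Setting 17451.3 × 10⁻ᴺ ≤ 8.1 gives 10ᴺ ≥ 2154, i.e. N ≥ 3.33.
N = 3 would give 17.5 m (too coarse); N = 4 gives 1.75 m ≤ 8.1 m.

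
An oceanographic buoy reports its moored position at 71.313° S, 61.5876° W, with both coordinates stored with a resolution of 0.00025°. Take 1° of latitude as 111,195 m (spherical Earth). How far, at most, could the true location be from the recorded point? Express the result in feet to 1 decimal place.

47.9 feet

With a 0.00025° grid the true value lies within half a step, ±0.00025°/2 = ±0.000125°, of the stored one.
N–S: 0.000125° × 111195 m/° = 13.8994 m.
Longitude error → 0.000125 × 111195 × cos 71.313° = 0.000125 × 111195 × 0.3204 ≈ 4.45333 m.
The two errors are perpendicular, so the maximum displacement is √(13.8994² + 4.45333²) ≈ 14.5954 m.
Converting: 14.5954 m × 3.2808 ft/m ≈ 47.885 ft.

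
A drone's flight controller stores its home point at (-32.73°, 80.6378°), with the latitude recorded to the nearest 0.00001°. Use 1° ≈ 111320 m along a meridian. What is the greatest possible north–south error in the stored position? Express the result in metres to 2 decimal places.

Rounding to 5 decimal places leaves the latitude within ±5e-06° of the true value.
So the N–S error is at most 5e-06 × 111320 = 0.5566 m.

0.56 metres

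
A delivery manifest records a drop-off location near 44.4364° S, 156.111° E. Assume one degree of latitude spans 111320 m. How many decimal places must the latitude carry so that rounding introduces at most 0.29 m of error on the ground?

6

One degree of latitude covers 111320 m.
With N decimal places the half-ulp bound is 0.5·10⁻ᴺ°, or 0.5·10⁻ᴺ × 111320 m on the ground.
Need 0.5 × 111320 × 10⁻ᴺ ≤ 0.29 → 10⁻ᴺ ≤ 5.210e-06, so N ≥ 5.28.
N = 5 would give 0.557 m (too coarse); N = 6 gives 0.0557 m ≤ 0.29 m.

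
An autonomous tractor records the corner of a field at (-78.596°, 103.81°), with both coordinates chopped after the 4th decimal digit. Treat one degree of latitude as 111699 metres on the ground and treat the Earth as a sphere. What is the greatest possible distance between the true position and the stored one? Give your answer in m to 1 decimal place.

Truncating at 4 decimal places can drop up to a full unit in the last place, so each coordinate may be off by as much as 0.0001°.
Latitude error → 0.0001 × 111699 = 11.1699 m along the meridian.
East–west component at 78.596°: 0.0001° × 111699 × cos 78.596° ≈ 0.0001 × 22085.8 ≈ 2.20858 m.
Worst case both components are at the extreme and orthogonal: √(11.1699² + 2.20858²) ≈ 11.3862 m.

11.4 m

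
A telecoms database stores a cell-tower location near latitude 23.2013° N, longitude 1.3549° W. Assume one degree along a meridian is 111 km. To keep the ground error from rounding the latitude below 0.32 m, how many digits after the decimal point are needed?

6

One degree of latitude covers 111000 m.
N decimal places → at most half a unit in the last place, 0.5 × 10⁻ᴺ° = 111000/2 × 10⁻ᴺ m.
Need 0.5 × 111000 × 10⁻ᴺ ≤ 0.32 → 10⁻ᴺ ≤ 5.766e-06, so N ≥ 5.24.
N = 5 would give 0.555 m (too coarse); N = 6 gives 0.0555 m ≤ 0.32 m.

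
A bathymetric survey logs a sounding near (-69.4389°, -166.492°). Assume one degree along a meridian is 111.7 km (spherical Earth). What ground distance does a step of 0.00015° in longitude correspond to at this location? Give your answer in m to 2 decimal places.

One degree of longitude here spans 111700 × cos 69.4389° = 111700 × 0.3512 ≈ 39229.7 m; 0.00015° of that is 5.88446 m.

5.88 m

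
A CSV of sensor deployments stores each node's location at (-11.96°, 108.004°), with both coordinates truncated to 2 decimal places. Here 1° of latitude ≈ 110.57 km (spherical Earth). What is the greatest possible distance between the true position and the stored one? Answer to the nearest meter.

Truncating at 2 decimal places can drop up to a full unit in the last place, so each coordinate may be off by as much as 0.01°.
Latitude error → 0.01 × 110570 = 1105.7 m along the meridian.
East–west component at 11.96°: 0.01° × 110570 × cos 11.96° ≈ 0.01 × 108170 ≈ 1081.7 m.
Worst case both components are at the extreme and orthogonal: √(1105.7² + 1081.7²) ≈ 1546.82 m.

1547 meters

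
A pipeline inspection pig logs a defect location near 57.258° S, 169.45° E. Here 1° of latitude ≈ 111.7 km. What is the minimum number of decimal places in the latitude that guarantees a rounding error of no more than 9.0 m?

One degree of latitude covers 111700 m.
With N decimal places the half-ulp bound is 0.5·10⁻ᴺ°, or 0.5·10⁻ᴺ × 111700 m on the ground.
Setting 55850 × 10⁻ᴺ ≤ 9.0 gives 10ᴺ ≥ 6206, i.e. N ≥ 3.79.
So 4 decimal places suffice (5.58 m); 3 would allow up to 55.9 m.

4 decimal places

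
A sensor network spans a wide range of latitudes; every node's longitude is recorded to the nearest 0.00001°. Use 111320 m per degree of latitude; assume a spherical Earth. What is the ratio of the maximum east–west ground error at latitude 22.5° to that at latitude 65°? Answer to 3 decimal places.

2.186

Rounding to 5 decimal places leaves the longitude within ±5e-06° of the true value.
At 22.5°: 5e-06° × 111320 × cos 22.5° = 5e-06 × 111320 × 0.9239 ≈ 0.51423 m.
At 65°: 5e-06° × 111320 × cos 65° = 5e-06 × 111320 × 0.4226 ≈ 0.23523 m.
The ratio reduces to cos 22.5° / cos 65° = 0.9239/0.4226 ≈ 2.1861.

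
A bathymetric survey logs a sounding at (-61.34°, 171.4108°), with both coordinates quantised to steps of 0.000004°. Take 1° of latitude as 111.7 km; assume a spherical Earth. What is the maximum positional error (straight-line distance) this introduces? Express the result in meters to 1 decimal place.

0.2 meters

With a 0.000004° grid the true value lies within half a step, ±0.000004°/2 = ±2e-06°, of the stored one.
N–S: 2e-06° × 111700 m/° = 0.2234 m.
E–W at 61.34°: 2e-06° × 111700 × cos 61.34° = 2e-06 × 111700 × 0.4796 ≈ 0.107145 m.
The two errors are perpendicular, so the maximum displacement is √(0.2234² + 0.107145²) ≈ 0.247765 m.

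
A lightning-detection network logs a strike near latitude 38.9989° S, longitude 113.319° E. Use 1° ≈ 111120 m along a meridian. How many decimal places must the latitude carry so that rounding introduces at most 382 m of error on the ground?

One degree of latitude covers 111120 m.
N decimal places → at most half a unit in the last place, 0.5 × 10⁻ᴺ° = 111120/2 × 10⁻ᴺ m.
Setting 55560 × 10⁻ᴺ ≤ 382 gives 10ᴺ ≥ 145.4, i.e. N ≥ 2.16.
N = 2 would give 556 m (too coarse); N = 3 gives 55.6 m ≤ 382 m.

3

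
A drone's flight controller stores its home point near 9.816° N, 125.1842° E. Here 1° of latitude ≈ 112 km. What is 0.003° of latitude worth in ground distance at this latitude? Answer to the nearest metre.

336 metres

0.003° × 112000 m/° = 336 m.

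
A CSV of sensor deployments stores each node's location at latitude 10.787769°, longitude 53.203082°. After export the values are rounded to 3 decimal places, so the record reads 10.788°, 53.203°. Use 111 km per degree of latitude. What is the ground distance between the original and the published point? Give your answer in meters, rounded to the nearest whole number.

27 meters

The latitude changed by -0.000231° and the longitude by +0.000082°.
North–south shift: -0.000231 × 111000 = -25.641 m.
E–W at 10.788°: 0.000082° × 111000 × cos 10.788° = 0.000082 × 111000 × 0.9823 ≈ 8.94114 m.
Hypotenuse of the two orthogonal shifts: √(25.641² + 8.94114²) = 27.1552 m.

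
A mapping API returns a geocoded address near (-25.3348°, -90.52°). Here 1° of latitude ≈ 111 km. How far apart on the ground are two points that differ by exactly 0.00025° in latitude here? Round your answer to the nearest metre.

Along a meridian 0.00025° is 0.00025 × 111000 = 27.75 m.

28 metres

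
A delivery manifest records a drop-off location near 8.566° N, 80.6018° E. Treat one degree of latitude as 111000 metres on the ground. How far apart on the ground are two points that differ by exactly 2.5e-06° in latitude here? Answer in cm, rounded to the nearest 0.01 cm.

2.5e-06° × 111000 m/° = 0.2775 m.
That is 0.2775 m = 27.75 cm.

27.75 cm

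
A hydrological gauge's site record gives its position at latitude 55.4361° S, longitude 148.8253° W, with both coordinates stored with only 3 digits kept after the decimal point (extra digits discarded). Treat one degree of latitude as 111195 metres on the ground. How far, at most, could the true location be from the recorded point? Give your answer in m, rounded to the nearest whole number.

Truncating at 3 decimal places can drop up to a full unit in the last place, so each coordinate may be off by as much as 0.001°.
North–south component: 0.001° × 111195 = 111.195 m.
East–west component at 55.4361°: 0.001° × 111195 × cos 55.4361° ≈ 0.001 × 63083.7 ≈ 63.0837 m.
Worst case both components are at the extreme and orthogonal: √(111.195² + 63.0837²) ≈ 127.843 m.

128 m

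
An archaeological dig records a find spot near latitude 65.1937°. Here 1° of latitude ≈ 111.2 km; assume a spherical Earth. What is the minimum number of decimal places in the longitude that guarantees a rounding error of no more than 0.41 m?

At 65.1937° one degree of longitude covers 111200 × cos 65.1937° ≈ 111200 × 0.4196 ≈ 46654.2 m.
Rounding to N decimal places gives at most 0.5 × 10⁻ᴺ degrees of error, i.e. 0.5 × 10⁻ᴺ × 46654.2 m.
Need 0.5 × 46654.2 × 10⁻ᴺ ≤ 0.41 → 10⁻ᴺ ≤ 1.758e-05, so N ≥ 4.76.
So 5 decimal places suffice (0.233 m); 4 would allow up to 2.33 m.

5 decimal places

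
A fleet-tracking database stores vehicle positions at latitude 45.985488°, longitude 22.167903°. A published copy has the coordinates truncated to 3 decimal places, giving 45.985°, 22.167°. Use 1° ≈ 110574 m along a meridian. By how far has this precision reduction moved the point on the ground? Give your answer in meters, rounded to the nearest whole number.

Δlat = 45.985488 − 45.985 = +0.000488°; Δlon = 22.167903 − 22.167 = +0.000903°.
N–S: 0.000488° × 110574 m/° = 53.9601 m.
East–west at this latitude: 0.000903° × 110574 × cos 45.985° ≈ 0.000903 × 76832 = 69.3793 m.
Combined displacement = (53.9601² + 69.3793²)^½ ≈ 87.893 m.

88 meters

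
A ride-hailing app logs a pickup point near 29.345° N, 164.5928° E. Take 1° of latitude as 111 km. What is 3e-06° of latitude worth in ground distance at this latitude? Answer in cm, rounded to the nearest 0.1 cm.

3e-06° × 111000 m/° = 0.333 m.
That is 0.333 m = 33.3 cm.

33.3 cm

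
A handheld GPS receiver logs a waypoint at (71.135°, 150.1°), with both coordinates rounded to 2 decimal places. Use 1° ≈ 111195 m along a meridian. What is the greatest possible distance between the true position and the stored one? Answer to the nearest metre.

584 metres

Rounding to 2 decimal places leaves each coordinate within ±0.005° of the true value.
N–S: 0.005° × 111195 m/° = 555.975 m.
E–W at 71.135°: 0.005° × 111195 × cos 71.135° = 0.005 × 111195 × 0.3233 ≈ 179.769 m.
Worst case both components are at the extreme and orthogonal: √(555.975² + 179.769²) ≈ 584.316 m.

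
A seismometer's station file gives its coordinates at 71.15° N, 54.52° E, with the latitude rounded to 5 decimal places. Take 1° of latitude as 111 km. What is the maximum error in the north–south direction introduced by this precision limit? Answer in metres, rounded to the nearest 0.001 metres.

0.555 metres

Rounding to 5 decimal places leaves the latitude within ±5e-06° of the true value.
So the N–S error is at most 5e-06 × 111000 = 0.555 m.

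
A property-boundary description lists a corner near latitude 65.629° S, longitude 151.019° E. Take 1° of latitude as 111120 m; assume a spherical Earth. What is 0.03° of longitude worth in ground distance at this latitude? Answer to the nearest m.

At 65.629° a degree of longitude is 111120 × cos 65.629° ≈ 45852.9 m, so 0.03° corresponds to 1375.59 m.

1376 m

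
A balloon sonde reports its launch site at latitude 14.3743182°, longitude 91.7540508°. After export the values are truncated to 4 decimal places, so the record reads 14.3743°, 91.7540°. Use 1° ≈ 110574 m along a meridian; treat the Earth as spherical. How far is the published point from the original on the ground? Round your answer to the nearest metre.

6 metres

The latitude changed by +0.0000182° and the longitude by +0.0000508°.
N–S: 0.0000182° × 110574 m/° = 2.01245 m.
E–W at 14.3743°: 0.0000508° × 110574 × cos 14.3743° = 0.0000508 × 110574 × 0.9687 ≈ 5.44131 m.
Combined displacement = (2.01245² + 5.44131²)^½ ≈ 5.80154 m.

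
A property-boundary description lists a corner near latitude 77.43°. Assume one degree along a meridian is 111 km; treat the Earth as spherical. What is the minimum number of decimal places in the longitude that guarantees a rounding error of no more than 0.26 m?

At 77.43° one degree of longitude covers 111000 × cos 77.43° ≈ 111000 × 0.2176 ≈ 24157.2 m.
Rounding to N decimal places gives at most 0.5 × 10⁻ᴺ degrees of error, i.e. 0.5 × 10⁻ᴺ × 24157.2 m.
Setting 12078.6 × 10⁻ᴺ ≤ 0.26 gives 10ᴺ ≥ 4.646e+04, i.e. N ≥ 4.67.
So 5 decimal places suffice (0.121 m); 4 would allow up to 1.21 m.

5 decimal places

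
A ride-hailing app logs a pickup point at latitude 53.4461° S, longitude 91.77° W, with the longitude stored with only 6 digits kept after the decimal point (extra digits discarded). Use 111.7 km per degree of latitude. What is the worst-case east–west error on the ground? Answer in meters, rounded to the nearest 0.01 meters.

0.07 meters

Truncating at 6 decimal places can drop up to a full unit in the last place, so the longitude may be off by as much as 1e-06°.
Parallels shrink by cos φ, so at 53.4461° a degree of longitude is 111700 × 0.5956 ≈ 66526.1 m.
So at most 1e-06° × 66526.1 ≈ 0.0665261 m east–west.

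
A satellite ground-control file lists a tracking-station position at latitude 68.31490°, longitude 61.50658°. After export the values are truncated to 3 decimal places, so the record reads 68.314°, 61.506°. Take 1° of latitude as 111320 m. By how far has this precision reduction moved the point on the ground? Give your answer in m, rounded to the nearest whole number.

103 m

The latitude changed by +0.00090° and the longitude by +0.00058°.
North–south shift: 0.00090 × 111320 = 100.188 m.
E–W at 68.314°: 0.00058° × 111320 × cos 68.314° = 0.00058 × 111320 × 0.3695 ≈ 23.8583 m.
Distance: √(100.188² + 23.8583²) ≈ 102.99 m.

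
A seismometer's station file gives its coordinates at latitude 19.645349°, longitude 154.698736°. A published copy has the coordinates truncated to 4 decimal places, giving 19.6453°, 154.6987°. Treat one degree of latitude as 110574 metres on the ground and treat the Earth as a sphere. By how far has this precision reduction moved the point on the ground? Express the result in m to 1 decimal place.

The latitude changed by +0.000049° and the longitude by +0.000036°.
N–S: 0.000049° × 110574 m/° = 5.41813 m.
E–W at 19.6453°: 0.000036° × 110574 × cos 19.6453° = 0.000036 × 110574 × 0.9418 ≈ 3.74896 m.
Distance: √(5.41813² + 3.74896²) ≈ 6.58868 m.

6.6 m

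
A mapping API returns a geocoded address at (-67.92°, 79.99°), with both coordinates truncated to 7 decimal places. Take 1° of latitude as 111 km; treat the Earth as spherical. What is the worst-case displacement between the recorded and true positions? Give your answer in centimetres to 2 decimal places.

1.19 centimetres

Truncating at 7 decimal places can drop up to a full unit in the last place, so each coordinate may be off by as much as 1e-07°.
Latitude error → 1e-07 × 111000 = 0.0111 m along the meridian.
East–west component at 67.92°: 1e-07° × 111000 × cos 67.92° ≈ 1e-07 × 41725 ≈ 0.0041725 m.
Combining orthogonally: (0.0111² + 0.0041725²)^½ ≈ 0.0118583 m.
That is 0.0118583 m = 1.1858 cm.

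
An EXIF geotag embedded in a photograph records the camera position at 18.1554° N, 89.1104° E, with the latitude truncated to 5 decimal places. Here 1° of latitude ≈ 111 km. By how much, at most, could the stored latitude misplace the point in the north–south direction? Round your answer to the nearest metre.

1 metres

Truncating at 5 decimal places can drop up to a full unit in the last place, so the latitude may be off by as much as 1e-05°.
Along the meridian that is 1e-05° × 111000 m/° = 1.11 m.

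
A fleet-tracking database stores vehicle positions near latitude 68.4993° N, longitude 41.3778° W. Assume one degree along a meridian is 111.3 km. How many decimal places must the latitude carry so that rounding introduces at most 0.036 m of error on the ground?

7 decimal places

One degree of latitude covers 111300 m.
Rounding to N decimal places gives at most 0.5 × 10⁻ᴺ degrees of error, i.e. 0.5 × 10⁻ᴺ × 111300 m.
Need 0.5 × 111300 × 10⁻ᴺ ≤ 0.036 → 10⁻ᴺ ≤ 6.469e-07, so N ≥ 6.19.
So 7 decimal places suffice (0.00556 m); 6 would allow up to 0.0556 m.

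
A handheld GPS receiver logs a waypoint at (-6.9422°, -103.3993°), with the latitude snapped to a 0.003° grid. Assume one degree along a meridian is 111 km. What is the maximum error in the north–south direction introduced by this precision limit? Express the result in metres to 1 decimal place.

With a 0.003° grid the true value lies within half a step, ±0.003°/2 = ±0.0015°, of the stored one.
Along the meridian that is 0.0015° × 111000 m/° = 166.5 m.

166.5 metres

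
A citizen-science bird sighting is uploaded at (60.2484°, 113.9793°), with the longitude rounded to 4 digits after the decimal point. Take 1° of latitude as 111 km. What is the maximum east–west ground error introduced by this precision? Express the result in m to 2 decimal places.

Rounding to 4 decimal places leaves the longitude within ±5e-05° of the true value.
Parallels shrink by cos φ, so at 60.2484° a degree of longitude is 111000 × 0.4962 ≈ 55082.7 m.
East–west error: 5e-05° × 55082.7 m/° ≈ 2.75414 m.

2.75 m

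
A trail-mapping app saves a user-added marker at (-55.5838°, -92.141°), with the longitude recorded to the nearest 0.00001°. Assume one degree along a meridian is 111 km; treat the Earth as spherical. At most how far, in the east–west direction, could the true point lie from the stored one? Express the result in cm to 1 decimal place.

Rounding to 5 decimal places leaves the longitude within ±5e-06° of the true value.
One degree of longitude at 55.5838° is 111000 × cos 55.5838° ≈ 111000 × 0.5652 = 62737.2 m.
So at most 5e-06° × 62737.2 ≈ 0.313686 m east–west.
That is 0.313686 m = 31.369 cm.

31.4 cm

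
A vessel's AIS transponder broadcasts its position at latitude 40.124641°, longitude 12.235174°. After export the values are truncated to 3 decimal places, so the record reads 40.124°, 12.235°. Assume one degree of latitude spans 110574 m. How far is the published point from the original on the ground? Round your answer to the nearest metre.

Δlat = 40.124641 − 40.124 = +0.000641°; Δlon = 12.235174 − 12.235 = +0.000174°.
North–south shift: 0.000641 × 110574 = 70.8779 m.
East–west at this latitude: 0.000174° × 110574 × cos 40.124° ≈ 0.000174 × 84550.6 = 14.7118 m.
Combined displacement = (70.8779² + 14.7118²)^½ ≈ 72.3887 m.

72 metres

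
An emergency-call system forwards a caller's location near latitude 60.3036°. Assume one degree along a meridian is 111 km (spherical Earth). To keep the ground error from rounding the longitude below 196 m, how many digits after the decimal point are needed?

At 60.3036° one degree of longitude covers 111000 × cos 60.3036° ≈ 111000 × 0.4954 ≈ 54989.9 m.
Rounding to N decimal places gives at most 0.5 × 10⁻ᴺ degrees of error, i.e. 0.5 × 10⁻ᴺ × 54989.9 m.
Need 0.5 × 54989.9 × 10⁻ᴺ ≤ 196 → 10⁻ᴺ ≤ 7.129e-03, so N ≥ 2.15.
N = 2 would give 275 m (too coarse); N = 3 gives 27.5 m ≤ 196 m.

3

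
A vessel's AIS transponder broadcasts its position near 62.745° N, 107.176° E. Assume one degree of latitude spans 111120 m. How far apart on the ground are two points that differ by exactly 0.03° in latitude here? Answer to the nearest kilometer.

Along a meridian 0.03° is 0.03 × 111120 = 3333.6 m.
That is 3333.6 m = 3.3336 km.

3 kilometers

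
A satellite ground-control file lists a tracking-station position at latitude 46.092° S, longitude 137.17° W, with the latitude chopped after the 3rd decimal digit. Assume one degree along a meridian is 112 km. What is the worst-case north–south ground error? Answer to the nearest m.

Truncating at 3 decimal places can drop up to a full unit in the last place, so the latitude may be off by as much as 0.001°.
So the N–S error is at most 0.001 × 112000 = 112 m.

112 m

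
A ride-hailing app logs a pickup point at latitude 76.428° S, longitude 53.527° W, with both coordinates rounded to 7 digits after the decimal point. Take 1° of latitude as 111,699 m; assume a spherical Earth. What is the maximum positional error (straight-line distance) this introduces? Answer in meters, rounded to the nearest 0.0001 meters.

0.0057 meters

Rounding to 7 decimal places leaves each coordinate within ±5e-08° of the true value.
Latitude error → 5e-08 × 111699 = 0.00558495 m along the meridian.
East–west component at 76.428°: 5e-08° × 111699 × cos 76.428° ≈ 5e-08 × 26212.1 ≈ 0.0013106 m.
Worst case both components are at the extreme and orthogonal: √(0.00558495² + 0.0013106²) ≈ 0.00573667 m.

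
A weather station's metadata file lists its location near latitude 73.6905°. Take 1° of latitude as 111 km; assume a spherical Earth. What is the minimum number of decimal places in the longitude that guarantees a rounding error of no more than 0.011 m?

7

At 73.6905° one degree of longitude covers 111000 × cos 73.6905° ≈ 111000 × 0.2808 ≈ 31171.7 m.
N decimal places → at most half a unit in the last place, 0.5 × 10⁻ᴺ° = 31171.7/2 × 10⁻ᴺ m.
Setting 15585.8 × 10⁻ᴺ ≤ 0.011 gives 10ᴺ ≥ 1.417e+06, i.e. N ≥ 6.15.
N = 6 would give 0.0156 m (too coarse); N = 7 gives 0.00156 m ≤ 0.011 m.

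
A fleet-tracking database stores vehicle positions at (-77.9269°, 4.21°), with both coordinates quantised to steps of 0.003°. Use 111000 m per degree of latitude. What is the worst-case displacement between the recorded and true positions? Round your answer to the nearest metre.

With a 0.003° grid the true value lies within half a step, ±0.003°/2 = ±0.0015°, of the stored one.
Latitude error → 0.0015 × 111000 = 166.5 m along the meridian.
East–west component at 77.9269°: 0.0015° × 111000 × cos 77.9269° ≈ 0.0015 × 23216.7 ≈ 34.8251 m.
Combining orthogonally: (166.5² + 34.8251²)^½ ≈ 170.103 m.

170 metres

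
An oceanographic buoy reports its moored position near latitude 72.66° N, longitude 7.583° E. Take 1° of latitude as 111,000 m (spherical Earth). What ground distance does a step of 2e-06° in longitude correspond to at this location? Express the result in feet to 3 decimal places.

0.217 feet

One degree of longitude here spans 111000 × cos 72.66° = 111000 × 0.2980 ≈ 33082.6 m; 2e-06° of that is 0.0661652 m.
In feet: 0.0661652 m ÷ 0.3048 ≈ 0.21708 ft.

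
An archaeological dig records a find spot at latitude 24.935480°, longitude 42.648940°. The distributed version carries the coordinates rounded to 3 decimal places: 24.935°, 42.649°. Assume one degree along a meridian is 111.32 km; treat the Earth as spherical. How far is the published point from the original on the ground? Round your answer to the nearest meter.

Δlat = 24.935480 − 24.935 = +0.000480°; Δlon = 42.648940 − 42.649 = -0.000060°.
N–S: 0.000480° × 111320 m/° = 53.4336 m.
E–W at 24.935°: -0.000060° × 111320 × cos 24.935° = -0.000060 × 111320 × 0.9068 ≈ -6.05661 m.
Distance: √(53.4336² + 6.05661²) ≈ 53.7758 m.

54 meters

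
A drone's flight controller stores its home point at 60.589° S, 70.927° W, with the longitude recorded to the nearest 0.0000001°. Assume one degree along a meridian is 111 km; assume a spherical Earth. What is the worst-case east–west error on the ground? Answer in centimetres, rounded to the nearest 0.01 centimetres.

Rounding to 7 decimal places leaves the longitude within ±5e-08° of the true value.
One degree of longitude at 60.589° is 111000 × cos 60.589° ≈ 111000 × 0.4911 = 54508.9 m.
Maximum E–W displacement: 5e-08 × 54508.9 = 0.00272544 m.
That is 0.00272544 m = 0.27254 cm.

0.27 centimetres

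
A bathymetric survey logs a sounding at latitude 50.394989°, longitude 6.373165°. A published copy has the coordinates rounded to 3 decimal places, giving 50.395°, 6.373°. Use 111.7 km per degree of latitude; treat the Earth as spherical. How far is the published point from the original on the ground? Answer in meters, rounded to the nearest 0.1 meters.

The latitude changed by -0.000011° and the longitude by +0.000165°.
North–south shift: -0.000011 × 111700 = -1.2287 m.
East–west at this latitude: 0.000165° × 111700 × cos 50.395° ≈ 0.000165 × 71207.8 = 11.7493 m.
Hypotenuse of the two orthogonal shifts: √(1.2287² + 11.7493²) = 11.8134 m.

11.8 meters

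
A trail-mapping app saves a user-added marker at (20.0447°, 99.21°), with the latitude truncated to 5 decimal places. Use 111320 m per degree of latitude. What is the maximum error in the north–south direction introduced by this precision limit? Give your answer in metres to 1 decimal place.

Truncating at 5 decimal places can drop up to a full unit in the last place, so the latitude may be off by as much as 1e-05°.
North–south distance: 1e-05° × 111320 m/° = 1.1132 m.

1.1 metres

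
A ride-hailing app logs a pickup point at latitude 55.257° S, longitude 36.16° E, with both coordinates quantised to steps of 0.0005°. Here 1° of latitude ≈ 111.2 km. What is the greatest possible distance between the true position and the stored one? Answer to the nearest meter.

With a 0.0005° grid the true value lies within half a step, ±0.0005°/2 = ±0.00025°, of the stored one.
North–south component: 0.00025° × 111200 = 27.8 m.
E–W at 55.257°: 0.00025° × 111200 × cos 55.257° = 0.00025 × 111200 × 0.5699 ≈ 15.8431 m.
Worst case both components are at the extreme and orthogonal: √(27.8² + 15.8431²) ≈ 31.9976 m.

32 meters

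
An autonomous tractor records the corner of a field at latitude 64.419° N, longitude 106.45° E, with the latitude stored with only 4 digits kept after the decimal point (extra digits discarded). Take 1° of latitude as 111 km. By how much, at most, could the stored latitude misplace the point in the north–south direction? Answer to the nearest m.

Truncating at 4 decimal places can drop up to a full unit in the last place, so the latitude may be off by as much as 0.0001°.
Along the meridian that is 0.0001° × 111000 m/° = 11.1 m.

11 m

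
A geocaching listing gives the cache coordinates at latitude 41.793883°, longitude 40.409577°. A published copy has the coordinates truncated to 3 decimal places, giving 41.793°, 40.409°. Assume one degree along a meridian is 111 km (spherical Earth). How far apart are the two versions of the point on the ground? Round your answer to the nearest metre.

The latitude changed by +0.000883° and the longitude by +0.000577°.
N–S: 0.000883° × 111000 m/° = 98.013 m.
East–west at this latitude: 0.000577° × 111000 × cos 41.793° ≈ 0.000577 × 82756.9 = 47.7507 m.
Distance: √(98.013² + 47.7507²) ≈ 109.026 m.

109 metres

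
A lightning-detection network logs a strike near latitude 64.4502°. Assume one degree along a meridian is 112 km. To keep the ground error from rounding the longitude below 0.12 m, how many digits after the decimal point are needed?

6 decimal places

At 64.4502° one degree of longitude covers 112000 × cos 64.4502° ≈ 112000 × 0.4313 ≈ 48305.1 m.
N decimal places → at most half a unit in the last place, 0.5 × 10⁻ᴺ° = 48305.1/2 × 10⁻ᴺ m.
Need 0.5 × 48305.1 × 10⁻ᴺ ≤ 0.12 → 10⁻ᴺ ≤ 4.968e-06, so N ≥ 5.30.
So 6 decimal places suffice (0.0242 m); 5 would allow up to 0.242 m.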